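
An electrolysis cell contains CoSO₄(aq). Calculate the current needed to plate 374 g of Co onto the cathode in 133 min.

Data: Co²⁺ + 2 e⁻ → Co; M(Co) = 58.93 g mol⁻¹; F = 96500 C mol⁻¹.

153 A

n(Co) = 374 / 58.93 = 6.347 mol.
n(e⁻) = 2 × 6.347 = 12.69 mol.
Q = n(e⁻)·F = 12.69 × 96500 = 1225000 C.
I = Q/t = 1225000 / 7980.0 s = 153 A.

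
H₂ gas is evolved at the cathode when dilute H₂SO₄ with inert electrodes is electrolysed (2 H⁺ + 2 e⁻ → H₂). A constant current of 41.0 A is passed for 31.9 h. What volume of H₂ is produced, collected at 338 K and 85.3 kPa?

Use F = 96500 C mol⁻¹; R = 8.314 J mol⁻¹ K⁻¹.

804 L

Q = I·t = 41.00 A × 114840 s = 4708000 C.
n(e⁻) = Q/F = 4708000 / 96500 = 48.79 mol.
2 electrons are transferred per H₂ molecule, so n(H₂) = 48.79 / 2 = 24.40 mol.
V = nRT/P = (24.40 × 8.314 × 338) / (85.3 × 10³ Pa) = 0.804 m³ = 804 L.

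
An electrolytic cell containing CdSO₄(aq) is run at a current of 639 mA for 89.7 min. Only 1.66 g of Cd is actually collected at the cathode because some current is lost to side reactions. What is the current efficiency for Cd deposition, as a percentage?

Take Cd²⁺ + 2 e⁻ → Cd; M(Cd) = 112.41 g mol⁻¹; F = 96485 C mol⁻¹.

82.9 %

Q = I·t = 0.6390 × 5382.0 = 3439 C; n(e⁻) = 3439/96485 = 0.03564 mol.
Theoretical n(Cd) = n(e⁻)/2 = 0.01782 mol, i.e. m_theo = 0.01782 × 112.41 = 2.003 g.
Efficiency = m_actual / m_theo = 1.66 / 2.003 = 82.9 %.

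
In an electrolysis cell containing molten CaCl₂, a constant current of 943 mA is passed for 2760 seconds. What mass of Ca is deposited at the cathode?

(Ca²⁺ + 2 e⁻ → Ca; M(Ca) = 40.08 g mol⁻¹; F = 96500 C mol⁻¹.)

Q = I·t = 0.9430 A × 2760.0 s = 2603 C.
n(e⁻) = Q/F = 2603 / 96500 = 0.02697 mol.
Ca²⁺ + 2 e⁻ → Ca, so n(Ca) = n(e⁻)/2 = 0.01349 mol.
m = n·M = 0.01349 × 40.08 = 0.540 g.

0.540 g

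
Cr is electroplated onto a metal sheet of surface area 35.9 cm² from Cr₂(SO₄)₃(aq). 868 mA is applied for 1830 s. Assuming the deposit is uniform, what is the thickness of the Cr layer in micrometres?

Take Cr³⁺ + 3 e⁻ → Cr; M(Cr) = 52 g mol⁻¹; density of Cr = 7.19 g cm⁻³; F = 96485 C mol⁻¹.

Q = I·t = 0.8680 × 1830.0 = 1588 C; n(e⁻) = 0.01646 mol.
n(Cr) = n(e⁻)/3 = 0.005488 mol, so m = 0.005488 × 52 = 0.2854 g.
Volume = m/ρ = 0.2854 / 7.19 = 0.03969 cm³.
Thickness = V/A = 0.03969 / 35.9 = 0.00111 cm = 11.1 μm.

11.1 μm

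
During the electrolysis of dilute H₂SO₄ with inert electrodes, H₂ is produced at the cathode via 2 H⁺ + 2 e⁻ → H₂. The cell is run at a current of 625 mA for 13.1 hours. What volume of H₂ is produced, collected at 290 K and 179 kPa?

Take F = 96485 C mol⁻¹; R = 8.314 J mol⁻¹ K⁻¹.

Q = I·t = 0.6250 A × 47160 s = 29480 C.
n(e⁻) = Q/F = 29480 / 96485 = 0.3055 mol.
2 electrons are transferred per H₂ molecule, so n(H₂) = 0.3055 / 2 = 0.1527 mol.
V = nRT/P = (0.1527 × 8.314 × 290) / (179 × 10³ Pa) = 0.00206 m³ = 2.06 L.

2.06 L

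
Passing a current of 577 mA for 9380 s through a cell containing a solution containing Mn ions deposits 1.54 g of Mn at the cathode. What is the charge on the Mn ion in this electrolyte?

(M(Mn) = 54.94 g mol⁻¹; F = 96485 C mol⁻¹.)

+2

Q = I·t = 0.5770 A × 9380.0 s = 5412 C, so n(e⁻) = 5412/96485 = 0.05609 mol.
n(Mn) deposited = 1.54 / 54.94 = 0.02803 mol.
Electrons per atom = n(e⁻)/n(Mn) = 0.05609 / 0.02803 = 2.00 ≈ 2, so the ion is Mn²⁺.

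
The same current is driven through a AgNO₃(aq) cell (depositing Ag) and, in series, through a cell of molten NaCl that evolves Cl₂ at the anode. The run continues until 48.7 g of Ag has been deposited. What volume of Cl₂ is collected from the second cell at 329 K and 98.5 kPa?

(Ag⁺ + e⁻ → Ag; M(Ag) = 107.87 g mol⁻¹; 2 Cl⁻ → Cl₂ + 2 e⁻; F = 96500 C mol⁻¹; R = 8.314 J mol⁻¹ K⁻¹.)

n(Ag) = 48.7 / 107.87 = 0.4515 mol, so n(e⁻) = 1 × 0.4515 = 0.4515 mol.
The cells are in series, so the same 0.4515 mol of electrons passes through the second cell.
2 Cl⁻ → Cl₂ + 2 e⁻ — 2 mol e⁻ per mol Cl₂, so n(Cl₂) = 0.4515/2 = 0.2257 mol.
V = nRT/P = (0.2257 × 8.314 × 329) / (98.5 × 10³) = 0.00627 m³ = 6.27 L.

6.27 L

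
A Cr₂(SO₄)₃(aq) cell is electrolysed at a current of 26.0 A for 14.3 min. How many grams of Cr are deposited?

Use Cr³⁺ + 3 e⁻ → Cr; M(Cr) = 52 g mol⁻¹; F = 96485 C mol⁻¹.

4.01 g

Q = I·t = 26.00 A × 858.00 s = 22310 C.
n(e⁻) = Q/F = 22310 / 96485 = 0.2312 mol.
Cr³⁺ + 3 e⁻ → Cr, so n(Cr) = n(e⁻)/3 = 0.07707 mol.
m = n·M = 0.07707 × 52 = 4.01 g.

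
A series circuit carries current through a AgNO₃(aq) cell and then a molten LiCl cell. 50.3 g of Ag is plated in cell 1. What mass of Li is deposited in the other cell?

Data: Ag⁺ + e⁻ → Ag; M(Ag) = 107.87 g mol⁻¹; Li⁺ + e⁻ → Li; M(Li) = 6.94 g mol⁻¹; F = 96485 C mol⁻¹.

3.24 g

n(Ag) = 50.3 / 107.87 = 0.4663 mol.
Since Ag⁺ + e⁻ → Ag, n(e⁻) passed = 1 × 0.4663 = 0.4663 mol.
Cells in series carry the same charge, so the same 0.4663 mol of electrons passes through cell 2.
Li⁺ + e⁻ → Li, so n(Li) = 0.4663 / 1 = 0.4663 mol.
m(Li) = 0.4663 × 6.94 = 3.24 g.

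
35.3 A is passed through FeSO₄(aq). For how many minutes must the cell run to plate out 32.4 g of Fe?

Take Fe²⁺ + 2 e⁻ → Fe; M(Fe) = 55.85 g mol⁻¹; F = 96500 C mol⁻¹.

52.9 min

n(Fe) = m/M = 32.4 / 55.85 = 0.5801 mol.
Each Fe atom requires 2 electrons, so n(e⁻) = 2 × 0.5801 = 1.160 mol.
Q = n(e⁻)·F = 1.160 × 96500 = 112000 C.
t = Q/I = 112000 / 35.30 A = 3172 s = 52.9 min.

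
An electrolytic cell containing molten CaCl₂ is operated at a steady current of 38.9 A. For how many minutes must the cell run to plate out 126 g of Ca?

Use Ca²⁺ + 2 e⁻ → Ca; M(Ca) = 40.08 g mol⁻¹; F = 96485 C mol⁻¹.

n(Ca) = m/M = 126 / 40.08 = 3.144 mol.
Each Ca atom requires 2 electrons, so n(e⁻) = 2 × 3.144 = 6.287 mol.
Q = n(e⁻)·F = 6.287 × 96485 = 606600 C.
t = Q/I = 606600 / 38.90 A = 15590 s = 260 min.

260 min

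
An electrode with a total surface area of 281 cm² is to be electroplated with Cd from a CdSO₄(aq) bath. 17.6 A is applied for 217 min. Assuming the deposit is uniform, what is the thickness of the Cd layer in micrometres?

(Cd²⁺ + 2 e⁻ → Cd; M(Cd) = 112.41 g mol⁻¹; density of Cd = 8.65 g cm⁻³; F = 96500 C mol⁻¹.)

549 μm

Q = I·t = 17.60 × 13020 = 229200 C; n(e⁻) = 2.375 mol.
n(Cd) = n(e⁻)/2 = 1.187 mol, so m = 1.187 × 112.41 = 133.5 g.
Volume = m/ρ = 133.5 / 8.65 = 15.43 cm³.
Thickness = V/A = 15.43 / 281 = 0.0549 cm = 549 μm.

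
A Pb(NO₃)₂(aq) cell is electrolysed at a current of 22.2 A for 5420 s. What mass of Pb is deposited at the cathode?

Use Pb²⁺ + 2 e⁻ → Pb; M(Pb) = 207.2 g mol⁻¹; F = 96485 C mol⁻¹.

129 g

Q = I·t = 22.20 A × 5420.0 s = 120300 C.
n(e⁻) = Q/F = 120300 / 96485 = 1.247 mol.
Pb²⁺ + 2 e⁻ → Pb, so n(Pb) = n(e⁻)/2 = 0.6235 mol.
m = n·M = 0.6235 × 207.2 = 129 g.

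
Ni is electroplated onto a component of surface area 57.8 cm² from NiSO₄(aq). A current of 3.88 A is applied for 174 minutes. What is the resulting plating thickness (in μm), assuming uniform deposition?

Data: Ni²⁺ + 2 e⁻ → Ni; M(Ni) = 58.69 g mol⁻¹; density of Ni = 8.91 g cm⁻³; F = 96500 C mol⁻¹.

239 μm

Q = I·t = 3.880 × 10440 = 40510 C; n(e⁻) = 0.4198 mol.
n(Ni) = n(e⁻)/2 = 0.2099 mol, so m = 0.2099 × 58.69 = 12.32 g.
Volume = m/ρ = 12.32 / 8.91 = 1.382 cm³.
Thickness = V/A = 1.382 / 57.8 = 0.0239 cm = 239 μm.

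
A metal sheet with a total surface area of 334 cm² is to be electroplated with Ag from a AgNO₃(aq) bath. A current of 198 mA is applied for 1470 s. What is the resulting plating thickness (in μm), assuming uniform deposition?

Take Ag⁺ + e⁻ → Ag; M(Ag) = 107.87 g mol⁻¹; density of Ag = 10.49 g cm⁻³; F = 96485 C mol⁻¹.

Q = I·t = 0.1980 × 1470.0 = 291.1 C; n(e⁻) = 0.003017 mol.
n(Ag) = n(e⁻)/1 = 0.003017 mol, so m = 0.003017 × 107.87 = 0.3254 g.
Volume = m/ρ = 0.3254 / 10.49 = 0.03102 cm³.
Thickness = V/A = 0.03102 / 334 = 9.29 × 10⁻⁵ cm = 0.929 μm.

0.929 μm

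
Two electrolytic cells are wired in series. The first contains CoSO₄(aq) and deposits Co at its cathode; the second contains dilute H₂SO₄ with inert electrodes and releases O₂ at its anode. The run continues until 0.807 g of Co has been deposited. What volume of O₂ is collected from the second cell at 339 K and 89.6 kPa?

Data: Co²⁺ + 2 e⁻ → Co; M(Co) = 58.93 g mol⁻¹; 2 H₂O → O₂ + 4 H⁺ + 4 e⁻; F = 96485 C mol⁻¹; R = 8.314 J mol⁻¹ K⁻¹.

n(Co) = 0.807 / 58.93 = 0.01369 mol, so n(e⁻) = 2 × 0.01369 = 0.02739 mol.
The cells are in series, so the same 0.02739 mol of electrons passes through the second cell.
2 H₂O → O₂ + 4 H⁺ + 4 e⁻ — 4 mol e⁻ per mol O₂, so n(O₂) = 0.02739/4 = 0.006847 mol.
V = nRT/P = (0.006847 × 8.314 × 339) / (89.6 × 10³) = 2.15 × 10⁻⁴ m³ = 0.215 L.

0.215 L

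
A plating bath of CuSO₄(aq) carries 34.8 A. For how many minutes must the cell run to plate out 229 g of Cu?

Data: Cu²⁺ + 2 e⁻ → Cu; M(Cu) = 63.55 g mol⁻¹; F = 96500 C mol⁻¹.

n(Cu) = m/M = 229 / 63.55 = 3.603 mol.
Each Cu atom requires 2 electrons, so n(e⁻) = 2 × 3.603 = 7.207 mol.
Q = n(e⁻)·F = 7.207 × 96500 = 695500 C.
t = Q/I = 695500 / 34.80 A = 19980 s = 333 min.

333 min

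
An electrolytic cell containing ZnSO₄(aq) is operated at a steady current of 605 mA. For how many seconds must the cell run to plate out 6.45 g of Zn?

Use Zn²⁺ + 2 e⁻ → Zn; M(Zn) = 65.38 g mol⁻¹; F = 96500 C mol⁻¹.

31500 s

n(Zn) = m/M = 6.45 / 65.38 = 0.09865 mol.
Each Zn atom requires 2 electrons, so n(e⁻) = 2 × 0.09865 = 0.1973 mol.
Q = n(e⁻)·F = 0.1973 × 96500 = 19040 C.
t = Q/I = 19040 / 0.6050 A = 31470 s.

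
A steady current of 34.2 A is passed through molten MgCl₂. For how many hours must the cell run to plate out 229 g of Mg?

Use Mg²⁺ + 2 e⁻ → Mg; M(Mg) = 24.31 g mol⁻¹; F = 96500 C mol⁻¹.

n(Mg) = m/M = 229 / 24.31 = 9.420 mol.
Each Mg atom requires 2 electrons, so n(e⁻) = 2 × 9.420 = 18.84 mol.
Q = n(e⁻)·F = 18.84 × 96500 = 1818000 C.
t = Q/I = 1818000 / 34.20 A = 53160 s = 14.8 h.

14.8 h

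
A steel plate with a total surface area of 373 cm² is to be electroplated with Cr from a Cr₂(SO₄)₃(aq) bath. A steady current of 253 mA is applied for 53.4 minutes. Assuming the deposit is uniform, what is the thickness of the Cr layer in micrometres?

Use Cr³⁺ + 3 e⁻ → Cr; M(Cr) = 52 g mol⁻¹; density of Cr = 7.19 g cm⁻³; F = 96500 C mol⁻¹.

0.543 μm

Q = I·t = 0.2530 × 3204.0 = 810.6 C; n(e⁻) = 0.008400 mol.
n(Cr) = n(e⁻)/3 = 0.002800 mol, so m = 0.002800 × 52 = 0.1456 g.
Volume = m/ρ = 0.1456 / 7.19 = 0.02025 cm³.
Thickness = V/A = 0.02025 / 373 = 5.43 × 10⁻⁵ cm = 0.543 μm.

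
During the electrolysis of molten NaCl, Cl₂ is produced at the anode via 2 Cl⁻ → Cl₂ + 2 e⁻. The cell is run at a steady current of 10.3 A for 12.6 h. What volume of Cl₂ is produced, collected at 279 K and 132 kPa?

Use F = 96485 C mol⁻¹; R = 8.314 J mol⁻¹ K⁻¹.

42.5 L

Q = I·t = 10.30 A × 45360 s = 467200 C.
n(e⁻) = Q/F = 467200 / 96485 = 4.842 mol.
2 electrons are transferred per Cl₂ molecule, so n(Cl₂) = 4.842 / 2 = 2.421 mol.
V = nRT/P = (2.421 × 8.314 × 279) / (132 × 10³ Pa) = 0.0425 m³ = 42.5 L.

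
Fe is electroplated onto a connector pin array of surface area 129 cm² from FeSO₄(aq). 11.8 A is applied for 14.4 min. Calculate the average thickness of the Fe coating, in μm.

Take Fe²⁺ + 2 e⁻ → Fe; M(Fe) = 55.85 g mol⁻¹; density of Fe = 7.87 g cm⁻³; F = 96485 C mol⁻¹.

29.1 μm

Q = I·t = 11.80 × 864.00 = 10200 C; n(e⁻) = 0.1057 mol.
n(Fe) = n(e⁻)/2 = 0.05283 mol, so m = 0.05283 × 55.85 = 2.951 g.
Volume = m/ρ = 2.951 / 7.87 = 0.3749 cm³.
Thickness = V/A = 0.3749 / 129 = 0.00291 cm = 29.1 μm.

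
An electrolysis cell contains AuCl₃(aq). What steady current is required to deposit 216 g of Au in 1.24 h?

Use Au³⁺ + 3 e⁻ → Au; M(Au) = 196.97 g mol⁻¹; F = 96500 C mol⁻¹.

71.1 A

n(Au) = 216 / 196.97 = 1.097 mol.
n(e⁻) = 3 × 1.097 = 3.290 mol.
Q = n(e⁻)·F = 3.290 × 96500 = 317500 C.
I = Q/t = 317500 / 4464.0 s = 71.1 A.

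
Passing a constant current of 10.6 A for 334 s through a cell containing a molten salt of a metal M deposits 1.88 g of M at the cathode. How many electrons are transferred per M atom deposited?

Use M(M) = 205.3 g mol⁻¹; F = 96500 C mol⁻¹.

4

Q = I·t = 10.60 A × 334.00 s = 3540 C, so n(e⁻) = 3540/96500 = 0.03669 mol.
n(M) deposited = 1.88 / 205.3 = 0.009157 mol.
Electrons per atom = n(e⁻)/n(M) = 0.03669 / 0.009157 = 4.01 ≈ 4, so the ion is M⁴⁺.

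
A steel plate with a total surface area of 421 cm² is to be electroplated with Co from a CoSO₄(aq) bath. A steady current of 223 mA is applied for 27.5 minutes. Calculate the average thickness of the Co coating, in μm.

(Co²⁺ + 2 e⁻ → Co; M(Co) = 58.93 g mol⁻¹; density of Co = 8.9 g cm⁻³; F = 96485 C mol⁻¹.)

Q = I·t = 0.2230 × 1650.0 = 368.0 C; n(e⁻) = 0.003814 mol.
n(Co) = n(e⁻)/2 = 0.001907 mol, so m = 0.001907 × 58.93 = 0.1124 g.
Volume = m/ρ = 0.1124 / 8.9 = 0.01263 cm³.
Thickness = V/A = 0.01263 / 421 = 3.00 × 10⁻⁵ cm = 0.300 μm.

0.300 μm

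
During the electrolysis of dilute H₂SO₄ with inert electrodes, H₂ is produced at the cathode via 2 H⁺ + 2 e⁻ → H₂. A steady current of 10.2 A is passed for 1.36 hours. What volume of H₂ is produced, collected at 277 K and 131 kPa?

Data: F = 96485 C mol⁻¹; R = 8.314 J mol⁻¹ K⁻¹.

4.55 L

Q = I·t = 10.20 A × 4896.0 s = 49940 C.
n(e⁻) = Q/F = 49940 / 96485 = 0.5176 mol.
2 electrons are transferred per H₂ molecule, so n(H₂) = 0.5176 / 2 = 0.2588 mol.
V = nRT/P = (0.2588 × 8.314 × 277) / (131 × 10³ Pa) = 0.00455 m³ = 4.55 L.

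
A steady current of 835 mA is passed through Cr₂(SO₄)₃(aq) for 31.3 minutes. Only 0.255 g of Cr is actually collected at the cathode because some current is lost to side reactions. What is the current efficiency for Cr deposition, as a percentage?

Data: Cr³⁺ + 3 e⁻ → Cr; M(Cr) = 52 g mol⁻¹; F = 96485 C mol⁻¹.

Q = I·t = 0.8350 × 1878.0 = 1568 C; n(e⁻) = 1568/96485 = 0.01625 mol.
Theoretical n(Cr) = n(e⁻)/3 = 0.005418 mol, i.e. m_theo = 0.005418 × 52 = 0.2817 g.
Efficiency = m_actual / m_theo = 0.255 / 0.2817 = 90.5 %.

90.5 %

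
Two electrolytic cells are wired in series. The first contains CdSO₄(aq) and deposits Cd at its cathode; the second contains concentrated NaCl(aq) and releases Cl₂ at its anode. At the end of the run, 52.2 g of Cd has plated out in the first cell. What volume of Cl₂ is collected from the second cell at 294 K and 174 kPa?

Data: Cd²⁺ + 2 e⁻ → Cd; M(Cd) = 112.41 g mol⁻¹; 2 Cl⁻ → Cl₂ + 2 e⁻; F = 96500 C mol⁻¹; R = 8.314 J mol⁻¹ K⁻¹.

6.52 L

n(Cd) = 52.2 / 112.41 = 0.4644 mol, so n(e⁻) = 2 × 0.4644 = 0.9287 mol.
The cells are in series, so the same 0.9287 mol of electrons passes through the second cell.
2 Cl⁻ → Cl₂ + 2 e⁻ — 2 mol e⁻ per mol Cl₂, so n(Cl₂) = 0.9287/2 = 0.4644 mol.
V = nRT/P = (0.4644 × 8.314 × 294) / (174 × 10³) = 0.00652 m³ = 6.52 L.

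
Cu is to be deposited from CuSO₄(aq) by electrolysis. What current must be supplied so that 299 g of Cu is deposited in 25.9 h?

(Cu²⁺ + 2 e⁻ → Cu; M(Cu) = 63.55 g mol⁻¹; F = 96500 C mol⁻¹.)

n(Cu) = 299 / 63.55 = 4.705 mol.
n(e⁻) = 2 × 4.705 = 9.410 mol.
Q = n(e⁻)·F = 9.410 × 96500 = 908100 C.
I = Q/t = 908100 / 93240 s = 9.74 A.

9.74 A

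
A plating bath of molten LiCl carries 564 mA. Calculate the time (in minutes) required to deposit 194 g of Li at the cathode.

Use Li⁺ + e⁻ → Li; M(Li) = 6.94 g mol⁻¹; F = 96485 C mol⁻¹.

n(Li) = m/M = 194 / 6.94 = 27.95 mol.
Each Li atom requires 1 electron, so n(e⁻) = 1 × 27.95 = 27.95 mol.
Q = n(e⁻)·F = 27.95 × 96485 = 2697000 C.
t = Q/I = 2697000 / 0.5640 A = 4782000 s = 79700 min.

79700 min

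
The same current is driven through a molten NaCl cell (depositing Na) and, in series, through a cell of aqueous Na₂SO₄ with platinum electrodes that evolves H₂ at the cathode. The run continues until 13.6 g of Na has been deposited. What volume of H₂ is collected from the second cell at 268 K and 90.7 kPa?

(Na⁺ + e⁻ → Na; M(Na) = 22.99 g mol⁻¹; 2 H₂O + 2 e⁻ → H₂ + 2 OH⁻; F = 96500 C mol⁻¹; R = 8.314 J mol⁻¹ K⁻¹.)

n(Na) = 13.6 / 22.99 = 0.5916 mol, so n(e⁻) = 1 × 0.5916 = 0.5916 mol.
The cells are in series, so the same 0.5916 mol of electrons passes through the second cell.
2 H₂O + 2 e⁻ → H₂ + 2 OH⁻ — 2 mol e⁻ per mol H₂, so n(H₂) = 0.5916/2 = 0.2958 mol.
V = nRT/P = (0.2958 × 8.314 × 268) / (90.7 × 10³) = 0.00727 m³ = 7.27 L.

7.27 L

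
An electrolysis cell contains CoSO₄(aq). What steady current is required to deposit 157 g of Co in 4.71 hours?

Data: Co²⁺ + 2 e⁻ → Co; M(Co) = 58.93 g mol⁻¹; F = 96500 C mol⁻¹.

n(Co) = 157 / 58.93 = 2.664 mol.
n(e⁻) = 2 × 2.664 = 5.328 mol.
Q = n(e⁻)·F = 5.328 × 96500 = 514200 C.
I = Q/t = 514200 / 16956 s = 30.3 A.

30.3 A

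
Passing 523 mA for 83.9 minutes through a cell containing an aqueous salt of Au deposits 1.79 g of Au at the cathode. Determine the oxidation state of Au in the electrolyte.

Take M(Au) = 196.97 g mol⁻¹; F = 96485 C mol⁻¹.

Q = I·t = 0.5230 A × 5034.0 s = 2633 C, so n(e⁻) = 2633/96485 = 0.02729 mol.
n(Au) deposited = 1.79 / 196.97 = 0.009088 mol.
Electrons per atom = n(e⁻)/n(Au) = 0.02729 / 0.009088 = 3.00 ≈ 3, so the ion is Au³⁺.

+3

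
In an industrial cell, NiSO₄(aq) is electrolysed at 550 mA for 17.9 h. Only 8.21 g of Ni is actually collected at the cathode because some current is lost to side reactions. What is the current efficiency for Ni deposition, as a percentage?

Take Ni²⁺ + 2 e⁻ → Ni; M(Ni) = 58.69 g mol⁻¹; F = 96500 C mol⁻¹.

76.2 %

Q = I·t = 0.5500 × 64440 = 35440 C; n(e⁻) = 35440/96500 = 0.3673 mol.
Theoretical n(Ni) = n(e⁻)/2 = 0.1836 mol, i.e. m_theo = 0.1836 × 58.69 = 10.78 g.
Efficiency = m_actual / m_theo = 8.21 / 10.78 = 76.2 %.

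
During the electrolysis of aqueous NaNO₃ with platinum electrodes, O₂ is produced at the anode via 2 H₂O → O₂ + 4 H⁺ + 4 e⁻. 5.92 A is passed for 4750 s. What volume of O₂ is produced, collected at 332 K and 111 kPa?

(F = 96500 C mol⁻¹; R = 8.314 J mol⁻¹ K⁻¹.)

1.81 L

Q = I·t = 5.920 A × 4750.0 s = 28120 C.
n(e⁻) = Q/F = 28120 / 96500 = 0.2914 mol.
4 electrons are transferred per O₂ molecule, so n(O₂) = 0.2914 / 4 = 0.07285 mol.
V = nRT/P = (0.07285 × 8.314 × 332) / (111 × 10³ Pa) = 0.00181 m³ = 1.81 L.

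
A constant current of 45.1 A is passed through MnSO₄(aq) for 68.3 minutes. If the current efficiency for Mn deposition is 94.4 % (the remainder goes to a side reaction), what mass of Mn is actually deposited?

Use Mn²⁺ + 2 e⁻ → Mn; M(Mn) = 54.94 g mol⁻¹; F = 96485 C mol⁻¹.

49.7 g

Q = I·t = 45.10 × 4098.0 = 184800 C.
n(e⁻) = 184800/96485 = 1.916 mol; theoretically n(Mn) = 1.916/2 = 0.9578 mol, m_theo = 52.62 g.
At 94.4 % efficiency, m_actual = 0.944 × 52.62 = 49.7 g.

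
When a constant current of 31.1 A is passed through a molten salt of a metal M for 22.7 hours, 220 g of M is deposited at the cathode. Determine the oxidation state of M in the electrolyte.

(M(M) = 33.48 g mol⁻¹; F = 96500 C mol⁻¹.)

Q = I·t = 31.10 A × 81720 s = 2541000 C, so n(e⁻) = 2541000/96500 = 26.34 mol.
n(M) deposited = 220 / 33.48 = 6.571 mol.
Electrons per atom = n(e⁻)/n(M) = 26.34 / 6.571 = 4.01 ≈ 4, so the ion is M⁴⁺.

+4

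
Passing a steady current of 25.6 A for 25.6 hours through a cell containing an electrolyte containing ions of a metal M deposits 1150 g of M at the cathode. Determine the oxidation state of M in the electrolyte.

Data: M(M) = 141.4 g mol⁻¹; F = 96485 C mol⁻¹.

Q = I·t = 25.60 A × 92160 s = 2359000 C, so n(e⁻) = 2359000/96485 = 24.45 mol.
n(M) deposited = 1150 / 141.4 = 8.133 mol.
Electrons per atom = n(e⁻)/n(M) = 24.45 / 8.133 = 3.01 ≈ 3, so the ion is M³⁺.

+3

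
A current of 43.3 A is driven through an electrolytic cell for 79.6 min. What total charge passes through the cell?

Q = I·t = 43.30 A × 4776.0 s = 2.07 × 10⁵ C.

2.07 × 10⁵ C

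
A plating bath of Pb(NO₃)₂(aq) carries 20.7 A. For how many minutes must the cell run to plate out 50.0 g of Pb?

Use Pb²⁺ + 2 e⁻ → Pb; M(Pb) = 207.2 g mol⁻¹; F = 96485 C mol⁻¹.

n(Pb) = m/M = 50.0 / 207.2 = 0.2413 mol.
Each Pb atom requires 2 electrons, so n(e⁻) = 2 × 0.2413 = 0.4826 mol.
Q = n(e⁻)·F = 0.4826 × 96485 = 46570 C.
t = Q/I = 46570 / 20.70 A = 2250 s = 37.5 min.

37.5 min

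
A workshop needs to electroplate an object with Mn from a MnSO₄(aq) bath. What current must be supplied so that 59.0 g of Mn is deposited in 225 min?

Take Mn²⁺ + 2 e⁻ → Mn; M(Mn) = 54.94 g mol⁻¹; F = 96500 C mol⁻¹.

n(Mn) = 59.0 / 54.94 = 1.074 mol.
n(e⁻) = 2 × 1.074 = 2.148 mol.
Q = n(e⁻)·F = 2.148 × 96500 = 207300 C.
I = Q/t = 207300 / 13500 s = 15.4 A.

15.4 A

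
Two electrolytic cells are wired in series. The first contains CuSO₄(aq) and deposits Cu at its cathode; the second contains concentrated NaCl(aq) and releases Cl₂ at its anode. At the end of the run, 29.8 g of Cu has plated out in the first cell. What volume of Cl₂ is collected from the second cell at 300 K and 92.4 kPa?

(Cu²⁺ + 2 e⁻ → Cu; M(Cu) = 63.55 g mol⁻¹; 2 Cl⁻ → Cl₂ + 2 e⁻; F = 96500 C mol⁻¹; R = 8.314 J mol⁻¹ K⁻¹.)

n(Cu) = 29.8 / 63.55 = 0.4689 mol, so n(e⁻) = 2 × 0.4689 = 0.9378 mol.
The cells are in series, so the same 0.9378 mol of electrons passes through the second cell.
2 Cl⁻ → Cl₂ + 2 e⁻ — 2 mol e⁻ per mol Cl₂, so n(Cl₂) = 0.9378/2 = 0.4689 mol.
V = nRT/P = (0.4689 × 8.314 × 300) / (92.4 × 10³) = 0.0127 m³ = 12.7 L.

12.7 L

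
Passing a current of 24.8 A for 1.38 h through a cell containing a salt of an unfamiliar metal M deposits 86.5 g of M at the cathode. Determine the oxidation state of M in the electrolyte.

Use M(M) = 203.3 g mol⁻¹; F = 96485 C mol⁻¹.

Q = I·t = 24.80 A × 4968.0 s = 123200 C, so n(e⁻) = 123200/96485 = 1.277 mol.
n(M) deposited = 86.5 / 203.3 = 0.4255 mol.
Electrons per atom = n(e⁻)/n(M) = 1.277 / 0.4255 = 3.00 ≈ 3, so the ion is M³⁺.

+3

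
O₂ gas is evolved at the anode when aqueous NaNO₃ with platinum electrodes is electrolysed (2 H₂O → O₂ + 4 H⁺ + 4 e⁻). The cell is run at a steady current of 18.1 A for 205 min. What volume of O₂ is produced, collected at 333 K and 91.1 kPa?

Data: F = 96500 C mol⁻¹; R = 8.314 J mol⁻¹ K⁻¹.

Q = I·t = 18.10 A × 12300 s = 222600 C.
n(e⁻) = Q/F = 222600 / 96500 = 2.307 mol.
4 electrons are transferred per O₂ molecule, so n(O₂) = 2.307 / 4 = 0.5768 mol.
V = nRT/P = (0.5768 × 8.314 × 333) / (91.1 × 10³ Pa) = 0.0175 m³ = 17.5 L.

17.5 L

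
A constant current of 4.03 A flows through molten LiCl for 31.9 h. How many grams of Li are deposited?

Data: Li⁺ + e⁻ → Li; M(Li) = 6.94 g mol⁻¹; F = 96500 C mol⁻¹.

Q = I·t = 4.030 A × 114840 s = 462800 C.
n(e⁻) = Q/F = 462800 / 96500 = 4.796 mol.
Li⁺ + e⁻ → Li, so n(Li) = n(e⁻)/1 = 4.796 mol.
m = n·M = 4.796 × 6.94 = 33.3 g.

33.3 g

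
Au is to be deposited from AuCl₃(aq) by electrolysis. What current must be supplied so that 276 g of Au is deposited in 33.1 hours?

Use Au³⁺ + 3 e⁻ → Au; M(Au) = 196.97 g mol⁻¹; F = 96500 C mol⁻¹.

3.40 A

n(Au) = 276 / 196.97 = 1.401 mol.
n(e⁻) = 3 × 1.401 = 4.204 mol.
Q = n(e⁻)·F = 4.204 × 96500 = 405700 C.
I = Q/t = 405700 / 119160 s = 3.40 A.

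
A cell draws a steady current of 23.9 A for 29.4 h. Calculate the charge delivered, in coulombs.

2.53 × 10⁶ C

Q = I·t = 23.90 A × 105840 s = 2.53 × 10⁶ C.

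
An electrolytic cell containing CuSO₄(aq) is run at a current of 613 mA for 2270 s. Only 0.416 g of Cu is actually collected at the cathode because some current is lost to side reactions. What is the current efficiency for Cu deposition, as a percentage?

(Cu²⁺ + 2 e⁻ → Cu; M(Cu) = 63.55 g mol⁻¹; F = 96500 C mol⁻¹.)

Q = I·t = 0.6130 × 2270.0 = 1392 C; n(e⁻) = 1392/96500 = 0.01442 mol.
Theoretical n(Cu) = n(e⁻)/2 = 0.007210 mol, i.e. m_theo = 0.007210 × 63.55 = 0.4582 g.
Efficiency = m_actual / m_theo = 0.416 / 0.4582 = 90.8 %.

90.8 %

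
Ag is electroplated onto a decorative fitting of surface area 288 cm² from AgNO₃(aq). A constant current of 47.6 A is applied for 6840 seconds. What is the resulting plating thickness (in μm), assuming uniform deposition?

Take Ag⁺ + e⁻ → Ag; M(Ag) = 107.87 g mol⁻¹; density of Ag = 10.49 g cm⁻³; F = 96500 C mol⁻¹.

1200 μm

Q = I·t = 47.60 × 6840.0 = 325600 C; n(e⁻) = 3.374 mol.
n(Ag) = n(e⁻)/1 = 3.374 mol, so m = 3.374 × 107.87 = 363.9 g.
Volume = m/ρ = 363.9 / 10.49 = 34.69 cm³.
Thickness = V/A = 34.69 / 288 = 0.120 cm = 1200 μm.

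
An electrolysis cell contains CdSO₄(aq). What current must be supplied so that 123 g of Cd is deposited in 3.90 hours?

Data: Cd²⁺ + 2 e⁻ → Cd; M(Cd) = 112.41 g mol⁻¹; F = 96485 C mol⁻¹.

n(Cd) = 123 / 112.41 = 1.094 mol.
n(e⁻) = 2 × 1.094 = 2.188 mol.
Q = n(e⁻)·F = 2.188 × 96485 = 211100 C.
I = Q/t = 211100 / 14040 s = 15.0 A.

15.0 A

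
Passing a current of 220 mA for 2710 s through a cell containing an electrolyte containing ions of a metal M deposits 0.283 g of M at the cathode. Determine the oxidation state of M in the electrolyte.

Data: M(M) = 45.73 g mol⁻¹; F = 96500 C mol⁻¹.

Q = I·t = 0.2200 A × 2710.0 s = 596.2 C, so n(e⁻) = 596.2/96500 = 0.006178 mol.
n(M) deposited = 0.283 / 45.73 = 0.006188 mol.
Electrons per atom = n(e⁻)/n(M) = 0.006178 / 0.006188 = 0.998 ≈ 1, so the ion is M⁺.

+1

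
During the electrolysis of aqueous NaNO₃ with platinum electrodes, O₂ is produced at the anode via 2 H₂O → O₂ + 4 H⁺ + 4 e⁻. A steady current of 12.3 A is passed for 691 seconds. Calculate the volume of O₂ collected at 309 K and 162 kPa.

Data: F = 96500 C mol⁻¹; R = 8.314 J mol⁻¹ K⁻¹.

0.349 L

Q = I·t = 12.30 A × 691.00 s = 8499 C.
n(e⁻) = Q/F = 8499 / 96500 = 0.08808 mol.
4 electrons are transferred per O₂ molecule, so n(O₂) = 0.08808 / 4 = 0.02202 mol.
V = nRT/P = (0.02202 × 8.314 × 309) / (162 × 10³ Pa) = 3.49 × 10⁻⁴ m³ = 0.349 L.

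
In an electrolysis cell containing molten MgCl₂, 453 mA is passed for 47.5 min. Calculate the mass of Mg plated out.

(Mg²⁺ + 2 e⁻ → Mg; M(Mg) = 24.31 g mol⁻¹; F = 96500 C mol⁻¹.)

0.163 g

Q = I·t = 0.4530 A × 2850.0 s = 1291 C.
n(e⁻) = Q/F = 1291 / 96500 = 0.01338 mol.
Mg²⁺ + 2 e⁻ → Mg, so n(Mg) = n(e⁻)/2 = 0.006689 mol.
m = n·M = 0.006689 × 24.31 = 0.163 g.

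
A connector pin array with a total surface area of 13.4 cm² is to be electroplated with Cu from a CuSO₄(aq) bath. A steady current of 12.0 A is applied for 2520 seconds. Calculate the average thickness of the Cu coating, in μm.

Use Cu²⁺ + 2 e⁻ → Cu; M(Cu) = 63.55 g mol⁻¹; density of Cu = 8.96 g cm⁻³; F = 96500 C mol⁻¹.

Q = I·t = 12.00 × 2520.0 = 30240 C; n(e⁻) = 0.3134 mol.
n(Cu) = n(e⁻)/2 = 0.1567 mol, so m = 0.1567 × 63.55 = 9.957 g.
Volume = m/ρ = 9.957 / 8.96 = 1.111 cm³.
Thickness = V/A = 1.111 / 13.4 = 0.0829 cm = 829 μm.

829 μm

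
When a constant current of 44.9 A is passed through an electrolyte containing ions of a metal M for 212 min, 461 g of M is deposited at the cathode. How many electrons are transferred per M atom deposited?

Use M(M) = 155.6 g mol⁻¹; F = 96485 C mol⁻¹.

2

Q = I·t = 44.90 A × 12720 s = 571100 C, so n(e⁻) = 571100/96485 = 5.919 mol.
n(M) deposited = 461 / 155.6 = 2.963 mol.
Electrons per atom = n(e⁻)/n(M) = 5.919 / 2.963 = 2.00 ≈ 2, so the ion is M²⁺.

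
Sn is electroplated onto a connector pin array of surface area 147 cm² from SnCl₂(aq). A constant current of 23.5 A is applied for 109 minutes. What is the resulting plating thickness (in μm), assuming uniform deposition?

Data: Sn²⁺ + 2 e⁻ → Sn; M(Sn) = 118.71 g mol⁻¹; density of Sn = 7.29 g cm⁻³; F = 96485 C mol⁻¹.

882 μm

Q = I·t = 23.50 × 6540.0 = 153700 C; n(e⁻) = 1.593 mol.
n(Sn) = n(e⁻)/2 = 0.7964 mol, so m = 0.7964 × 118.71 = 94.55 g.
Volume = m/ρ = 94.55 / 7.29 = 12.97 cm³.
Thickness = V/A = 12.97 / 147 = 0.0882 cm = 882 μm.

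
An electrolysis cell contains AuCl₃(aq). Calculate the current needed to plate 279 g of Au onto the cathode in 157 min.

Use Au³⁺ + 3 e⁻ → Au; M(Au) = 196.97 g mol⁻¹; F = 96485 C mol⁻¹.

43.5 A

n(Au) = 279 / 196.97 = 1.416 mol.
n(e⁻) = 3 × 1.416 = 4.249 mol.
Q = n(e⁻)·F = 4.249 × 96485 = 410000 C.
I = Q/t = 410000 / 9420.0 s = 43.5 A.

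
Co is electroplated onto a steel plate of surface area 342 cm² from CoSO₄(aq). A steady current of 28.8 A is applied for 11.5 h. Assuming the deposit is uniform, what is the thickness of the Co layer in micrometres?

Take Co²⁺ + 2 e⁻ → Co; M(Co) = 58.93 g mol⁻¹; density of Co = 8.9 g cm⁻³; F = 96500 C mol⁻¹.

Q = I·t = 28.80 × 41400 = 1192000 C; n(e⁻) = 12.36 mol.
n(Co) = n(e⁻)/2 = 6.178 mol, so m = 6.178 × 58.93 = 364.1 g.
Volume = m/ρ = 364.1 / 8.9 = 40.91 cm³.
Thickness = V/A = 40.91 / 342 = 0.120 cm = 1200 μm.

1200 μm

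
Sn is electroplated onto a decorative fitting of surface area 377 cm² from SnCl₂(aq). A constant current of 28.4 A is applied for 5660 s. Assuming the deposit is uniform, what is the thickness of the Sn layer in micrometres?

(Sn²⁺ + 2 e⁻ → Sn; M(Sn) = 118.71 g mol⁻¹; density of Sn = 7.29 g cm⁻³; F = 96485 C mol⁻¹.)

360 μm

Q = I·t = 28.40 × 5660.0 = 160700 C; n(e⁻) = 1.666 mol.
n(Sn) = n(e⁻)/2 = 0.8330 mol, so m = 0.8330 × 118.71 = 98.89 g.
Volume = m/ρ = 98.89 / 7.29 = 13.56 cm³.
Thickness = V/A = 13.56 / 377 = 0.0360 cm = 360 μm.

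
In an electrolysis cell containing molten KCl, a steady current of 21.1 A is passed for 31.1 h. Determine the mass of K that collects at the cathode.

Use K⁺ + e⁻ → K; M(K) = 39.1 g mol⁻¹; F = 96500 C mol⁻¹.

Q = I·t = 21.10 A × 111960 s = 2362000 C.
n(e⁻) = Q/F = 2362000 / 96500 = 24.48 mol.
K⁺ + e⁻ → K, so n(K) = n(e⁻)/1 = 24.48 mol.
m = n·M = 24.48 × 39.1 = 957 g.

957 g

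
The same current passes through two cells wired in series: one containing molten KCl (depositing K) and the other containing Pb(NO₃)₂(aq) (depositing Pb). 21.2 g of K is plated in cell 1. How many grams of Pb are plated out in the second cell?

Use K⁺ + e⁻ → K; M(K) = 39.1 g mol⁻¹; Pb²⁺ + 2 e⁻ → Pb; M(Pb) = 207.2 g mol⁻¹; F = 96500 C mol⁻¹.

56.2 g

n(K) = 21.2 / 39.1 = 0.5422 mol.
Since K⁺ + e⁻ → K, n(e⁻) passed = 1 × 0.5422 = 0.5422 mol.
Cells in series carry the same charge, so the same 0.5422 mol of electrons passes through cell 2.
Pb²⁺ + 2 e⁻ → Pb, so n(Pb) = 0.5422 / 2 = 0.2711 mol.
m(Pb) = 0.2711 × 207.2 = 56.2 g.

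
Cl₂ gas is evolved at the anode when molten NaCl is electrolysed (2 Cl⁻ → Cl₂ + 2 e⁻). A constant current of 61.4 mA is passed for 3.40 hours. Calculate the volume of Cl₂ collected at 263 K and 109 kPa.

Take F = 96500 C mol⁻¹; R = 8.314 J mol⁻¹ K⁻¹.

Q = I·t = 0.06140 A × 12240 s = 751.5 C.
n(e⁻) = Q/F = 751.5 / 96500 = 0.007788 mol.
2 electrons are transferred per Cl₂ molecule, so n(Cl₂) = 0.007788 / 2 = 0.003894 mol.
V = nRT/P = (0.003894 × 8.314 × 263) / (109 × 10³ Pa) = 7.81 × 10⁻⁵ m³ = 0.0781 L.

0.0781 L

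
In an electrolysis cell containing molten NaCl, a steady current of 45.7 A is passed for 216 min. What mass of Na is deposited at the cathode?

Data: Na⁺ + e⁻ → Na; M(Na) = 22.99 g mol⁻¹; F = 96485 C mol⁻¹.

141 g

Q = I·t = 45.70 A × 12960 s = 592300 C.
n(e⁻) = Q/F = 592300 / 96485 = 6.138 mol.
Na⁺ + e⁻ → Na, so n(Na) = n(e⁻)/1 = 6.138 mol.
m = n·M = 6.138 × 22.99 = 141 g.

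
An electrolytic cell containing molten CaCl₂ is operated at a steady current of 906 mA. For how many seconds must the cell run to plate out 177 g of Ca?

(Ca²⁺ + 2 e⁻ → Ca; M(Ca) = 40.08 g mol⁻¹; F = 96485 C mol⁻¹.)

n(Ca) = m/M = 177 / 40.08 = 4.416 mol.
Each Ca atom requires 2 electrons, so n(e⁻) = 2 × 4.416 = 8.832 mol.
Q = n(e⁻)·F = 8.832 × 96485 = 852200 C.
t = Q/I = 852200 / 0.9060 A = 940600 s.

9.41 × 10⁵ s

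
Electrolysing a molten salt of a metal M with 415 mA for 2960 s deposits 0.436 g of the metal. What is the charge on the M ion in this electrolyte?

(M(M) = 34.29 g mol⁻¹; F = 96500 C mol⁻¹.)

Q = I·t = 0.4150 A × 2960.0 s = 1228 C, so n(e⁻) = 1228/96500 = 0.01273 mol.
n(M) deposited = 0.436 / 34.29 = 0.01272 mol.
Electrons per atom = n(e⁻)/n(M) = 0.01273 / 0.01272 = 1.00 ≈ 1, so the ion is M⁺.

+1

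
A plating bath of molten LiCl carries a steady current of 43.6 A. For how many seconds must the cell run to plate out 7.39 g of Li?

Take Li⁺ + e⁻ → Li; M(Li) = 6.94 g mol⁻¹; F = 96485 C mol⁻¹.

2360 s

n(Li) = m/M = 7.39 / 6.94 = 1.065 mol.
Each Li atom requires 1 electron, so n(e⁻) = 1 × 1.065 = 1.065 mol.
Q = n(e⁻)·F = 1.065 × 96485 = 102700 C.
t = Q/I = 102700 / 43.60 A = 2356 s.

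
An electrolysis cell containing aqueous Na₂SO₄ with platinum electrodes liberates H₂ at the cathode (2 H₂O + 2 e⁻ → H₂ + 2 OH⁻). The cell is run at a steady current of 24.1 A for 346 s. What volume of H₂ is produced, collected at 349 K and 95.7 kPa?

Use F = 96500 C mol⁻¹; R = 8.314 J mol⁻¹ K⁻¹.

Q = I·t = 24.10 A × 346.00 s = 8339 C.
n(e⁻) = Q/F = 8339 / 96500 = 0.08641 mol.
2 electrons are transferred per H₂ molecule, so n(H₂) = 0.08641 / 2 = 0.04321 mol.
V = nRT/P = (0.04321 × 8.314 × 349) / (95.7 × 10³ Pa) = 0.00131 m³ = 1.31 L.

1.31 L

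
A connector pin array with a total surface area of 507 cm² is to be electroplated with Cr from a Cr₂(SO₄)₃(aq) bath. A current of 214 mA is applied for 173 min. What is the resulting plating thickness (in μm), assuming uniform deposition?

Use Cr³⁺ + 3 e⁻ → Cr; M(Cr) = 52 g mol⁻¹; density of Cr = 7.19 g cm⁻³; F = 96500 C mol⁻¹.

Q = I·t = 0.2140 × 10380 = 2221 C; n(e⁻) = 0.02302 mol.
n(Cr) = n(e⁻)/3 = 0.007673 mol, so m = 0.007673 × 52 = 0.3990 g.
Volume = m/ρ = 0.3990 / 7.19 = 0.05549 cm³.
Thickness = V/A = 0.05549 / 507 = 1.09 × 10⁻⁴ cm = 1.09 μm.

1.09 μm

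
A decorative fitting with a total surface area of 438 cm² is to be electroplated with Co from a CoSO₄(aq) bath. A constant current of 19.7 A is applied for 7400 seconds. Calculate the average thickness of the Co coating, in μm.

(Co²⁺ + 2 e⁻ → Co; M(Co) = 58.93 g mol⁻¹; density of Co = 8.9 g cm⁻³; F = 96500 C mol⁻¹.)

114 μm

Q = I·t = 19.70 × 7400.0 = 145800 C; n(e⁻) = 1.511 mol.
n(Co) = n(e⁻)/2 = 0.7553 mol, so m = 0.7553 × 58.93 = 44.51 g.
Volume = m/ρ = 44.51 / 8.9 = 5.001 cm³.
Thickness = V/A = 5.001 / 438 = 0.0114 cm = 114 μm.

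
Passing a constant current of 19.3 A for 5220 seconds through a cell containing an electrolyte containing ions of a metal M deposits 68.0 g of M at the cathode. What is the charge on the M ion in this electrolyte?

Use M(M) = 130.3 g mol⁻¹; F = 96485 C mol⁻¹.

+2

Q = I·t = 19.30 A × 5220.0 s = 100700 C, so n(e⁻) = 100700/96485 = 1.044 mol.
n(M) deposited = 68.0 / 130.3 = 0.5219 mol.
Electrons per atom = n(e⁻)/n(M) = 1.044 / 0.5219 = 2.00 ≈ 2, so the ion is M²⁺.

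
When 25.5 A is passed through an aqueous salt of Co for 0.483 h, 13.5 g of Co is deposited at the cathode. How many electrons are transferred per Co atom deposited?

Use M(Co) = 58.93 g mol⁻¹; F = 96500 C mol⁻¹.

Q = I·t = 25.50 A × 1738.8 s = 44340 C, so n(e⁻) = 44340/96500 = 0.4595 mol.
n(Co) deposited = 13.5 / 58.93 = 0.2291 mol.
Electrons per atom = n(e⁻)/n(Co) = 0.4595 / 0.2291 = 2.01 ≈ 2, so the ion is Co²⁺.

2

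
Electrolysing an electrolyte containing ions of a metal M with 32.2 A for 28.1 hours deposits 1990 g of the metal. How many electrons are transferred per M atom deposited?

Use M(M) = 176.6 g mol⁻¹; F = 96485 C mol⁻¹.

Q = I·t = 32.20 A × 101160 s = 3257000 C, so n(e⁻) = 3257000/96485 = 33.76 mol.
n(M) deposited = 1990 / 176.6 = 11.27 mol.
Electrons per atom = n(e⁻)/n(M) = 33.76 / 11.27 = 3.00 ≈ 3, so the ion is M³⁺.

3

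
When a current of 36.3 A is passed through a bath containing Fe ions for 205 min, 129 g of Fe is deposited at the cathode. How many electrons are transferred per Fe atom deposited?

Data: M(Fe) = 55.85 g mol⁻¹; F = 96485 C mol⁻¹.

Q = I·t = 36.30 A × 12300 s = 446500 C, so n(e⁻) = 446500/96485 = 4.628 mol.
n(Fe) deposited = 129 / 55.85 = 2.310 mol.
Electrons per atom = n(e⁻)/n(Fe) = 4.628 / 2.310 = 2.00 ≈ 2, so the ion is Fe²⁺.

2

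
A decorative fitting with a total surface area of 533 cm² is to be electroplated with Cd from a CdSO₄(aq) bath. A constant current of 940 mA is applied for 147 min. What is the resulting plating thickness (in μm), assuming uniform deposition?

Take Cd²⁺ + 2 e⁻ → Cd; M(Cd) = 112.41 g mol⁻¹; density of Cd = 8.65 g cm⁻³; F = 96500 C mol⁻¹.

Q = I·t = 0.9400 × 8820.0 = 8291 C; n(e⁻) = 0.08592 mol.
n(Cd) = n(e⁻)/2 = 0.04296 mol, so m = 0.04296 × 112.41 = 4.829 g.
Volume = m/ρ = 4.829 / 8.65 = 0.5582 cm³.
Thickness = V/A = 0.5582 / 533 = 0.00105 cm = 10.5 μm.

10.5 μm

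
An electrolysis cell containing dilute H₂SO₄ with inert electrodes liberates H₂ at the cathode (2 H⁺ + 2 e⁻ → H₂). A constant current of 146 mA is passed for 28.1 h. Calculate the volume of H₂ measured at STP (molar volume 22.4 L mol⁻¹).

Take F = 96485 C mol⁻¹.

1.71 L

Q = I·t = 0.1460 A × 101160 s = 14770 C.
n(e⁻) = Q/F = 14770 / 96485 = 0.1531 mol.
2 electrons are transferred per H₂ molecule, so n(H₂) = 0.1531 / 2 = 0.07654 mol.
V = n × V_m = 0.07654 × 22.4 = 1.71 L.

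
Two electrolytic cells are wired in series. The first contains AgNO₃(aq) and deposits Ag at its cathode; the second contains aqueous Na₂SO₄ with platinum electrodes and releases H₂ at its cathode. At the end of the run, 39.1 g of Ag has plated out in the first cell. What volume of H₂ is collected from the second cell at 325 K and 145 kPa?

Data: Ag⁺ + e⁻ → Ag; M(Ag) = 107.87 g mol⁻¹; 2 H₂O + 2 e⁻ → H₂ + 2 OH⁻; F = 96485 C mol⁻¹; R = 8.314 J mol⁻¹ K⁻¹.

n(Ag) = 39.1 / 107.87 = 0.3625 mol, so n(e⁻) = 1 × 0.3625 = 0.3625 mol.
The cells are in series, so the same 0.3625 mol of electrons passes through the second cell.
2 H₂O + 2 e⁻ → H₂ + 2 OH⁻ — 2 mol e⁻ per mol H₂, so n(H₂) = 0.3625/2 = 0.1812 mol.
V = nRT/P = (0.1812 × 8.314 × 325) / (145 × 10³) = 0.00338 m³ = 3.38 L.

3.38 L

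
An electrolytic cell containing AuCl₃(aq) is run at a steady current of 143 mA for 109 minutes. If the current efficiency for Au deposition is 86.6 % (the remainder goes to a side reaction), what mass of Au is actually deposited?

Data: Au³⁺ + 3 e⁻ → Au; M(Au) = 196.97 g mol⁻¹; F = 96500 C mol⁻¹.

0.551 g

Q = I·t = 0.1430 × 6540.0 = 935.2 C.
n(e⁻) = 935.2/96500 = 0.009691 mol; theoretically n(Au) = 0.009691/3 = 0.003230 mol, m_theo = 0.6363 g.
At 86.6 % efficiency, m_actual = 0.866 × 0.6363 = 0.551 g.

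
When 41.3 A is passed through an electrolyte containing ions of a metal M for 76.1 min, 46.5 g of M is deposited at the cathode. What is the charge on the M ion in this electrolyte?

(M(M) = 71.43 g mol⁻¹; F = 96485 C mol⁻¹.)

Q = I·t = 41.30 A × 4566.0 s = 188600 C, so n(e⁻) = 188600/96485 = 1.954 mol.
n(M) deposited = 46.5 / 71.43 = 0.6510 mol.
Electrons per atom = n(e⁻)/n(M) = 1.954 / 0.6510 = 3.00 ≈ 3, so the ion is M³⁺.

+3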